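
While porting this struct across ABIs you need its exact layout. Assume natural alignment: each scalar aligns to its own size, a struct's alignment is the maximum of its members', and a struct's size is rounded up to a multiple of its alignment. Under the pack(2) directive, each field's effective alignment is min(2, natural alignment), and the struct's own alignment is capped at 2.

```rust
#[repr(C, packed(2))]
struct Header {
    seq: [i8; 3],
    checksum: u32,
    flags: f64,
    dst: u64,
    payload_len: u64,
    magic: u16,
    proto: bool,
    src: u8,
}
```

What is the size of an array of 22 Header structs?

792

@0: seq [3B, align 1] → 3
+1 pad (align 2)
@4: checksum [4B, align 2] → 8
@8: flags [8B, align 2] → 16
@16: dst [8B, align 2] → 24
@24: payload_len [8B, align 2] → 32
@32: magic [2B, align 2] → 34
@34: proto [1B, align 1] → 35
@35: src [1B, align 1] → 36
size 36, align 2
array of 22: 22 × 36 = 792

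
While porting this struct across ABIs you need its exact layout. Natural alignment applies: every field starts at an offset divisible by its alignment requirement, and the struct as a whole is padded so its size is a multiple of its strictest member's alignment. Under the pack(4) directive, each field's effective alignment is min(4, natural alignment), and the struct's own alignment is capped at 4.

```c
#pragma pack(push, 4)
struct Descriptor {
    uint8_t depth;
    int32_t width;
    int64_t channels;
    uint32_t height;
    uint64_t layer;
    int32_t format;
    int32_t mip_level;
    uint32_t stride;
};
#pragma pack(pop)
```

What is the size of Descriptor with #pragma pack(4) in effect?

0..1  depth  (1B, 1-aligned)
1..4  -- padding (3B)
4..8  width  (4B, 4-aligned)
8..16  channels  (8B, 4-aligned)
16..20  height  (4B, 4-aligned)
20..28  layer  (8B, 4-aligned)
28..32  format  (4B, 4-aligned)
32..36  mip_level  (4B, 4-aligned)
36..40  stride  (4B, 4-aligned)
sizeof = 40, alignof = 4

40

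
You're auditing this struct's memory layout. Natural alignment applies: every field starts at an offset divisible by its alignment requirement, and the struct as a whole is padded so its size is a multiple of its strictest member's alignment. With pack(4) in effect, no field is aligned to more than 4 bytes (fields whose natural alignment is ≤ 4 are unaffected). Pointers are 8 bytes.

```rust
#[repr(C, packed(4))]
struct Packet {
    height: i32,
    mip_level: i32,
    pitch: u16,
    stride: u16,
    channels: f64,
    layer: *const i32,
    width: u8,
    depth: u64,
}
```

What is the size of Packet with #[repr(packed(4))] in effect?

40

0..4  height  (4B, 4-aligned)
4..8  mip_level  (4B, 4-aligned)
8..10  pitch  (2B, 2-aligned)
10..12  stride  (2B, 2-aligned)
12..20  channels  (8B, 4-aligned)
20..28  layer  (8B, 4-aligned)
28..29  width  (1B, 1-aligned)
29..32  -- padding (3B)
32..40  depth  (8B, 4-aligned)
sizeof = 40, alignof = 4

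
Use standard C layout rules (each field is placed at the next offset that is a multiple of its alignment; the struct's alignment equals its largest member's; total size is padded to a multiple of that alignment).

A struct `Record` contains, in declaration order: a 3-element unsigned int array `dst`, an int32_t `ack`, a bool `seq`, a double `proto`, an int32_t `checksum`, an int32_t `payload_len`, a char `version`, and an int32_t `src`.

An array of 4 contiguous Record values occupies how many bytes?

@0: dst [12B, align 4] → 12
@12: ack [4B, align 4] → 16
@16: seq [1B, align 1] → 17
+7 pad (align 8)
@24: proto [8B, align 8] → 32
@32: checksum [4B, align 4] → 36
@36: payload_len [4B, align 4] → 40
@40: version [1B, align 1] → 41
+3 pad (align 4)
@44: src [4B, align 4] → 48
size 48, align 8
array of 4: 4 × 48 = 192

192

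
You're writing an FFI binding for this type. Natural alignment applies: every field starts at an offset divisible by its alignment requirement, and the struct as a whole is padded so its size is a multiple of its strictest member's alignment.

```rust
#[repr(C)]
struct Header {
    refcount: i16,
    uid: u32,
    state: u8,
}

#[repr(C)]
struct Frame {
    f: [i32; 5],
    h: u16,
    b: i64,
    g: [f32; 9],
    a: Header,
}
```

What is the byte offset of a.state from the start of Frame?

76

Header: @0: refcount [2B, align 2] → 2; +2 pad (align 4); @4: uid [4B, align 4] → 8; @8: state [1B, align 1] → 9; +3 tail pad (align 4); size 12, align 4
@0: f [20B, align 4] → 20
@20: h [2B, align 2] → 22
+2 pad (align 8)
@24: b [8B, align 8] → 32
@32: g [36B, align 4] → 68
@68: a [12B, align 4] → 80
within Header: state at 8
68 + 8 = 76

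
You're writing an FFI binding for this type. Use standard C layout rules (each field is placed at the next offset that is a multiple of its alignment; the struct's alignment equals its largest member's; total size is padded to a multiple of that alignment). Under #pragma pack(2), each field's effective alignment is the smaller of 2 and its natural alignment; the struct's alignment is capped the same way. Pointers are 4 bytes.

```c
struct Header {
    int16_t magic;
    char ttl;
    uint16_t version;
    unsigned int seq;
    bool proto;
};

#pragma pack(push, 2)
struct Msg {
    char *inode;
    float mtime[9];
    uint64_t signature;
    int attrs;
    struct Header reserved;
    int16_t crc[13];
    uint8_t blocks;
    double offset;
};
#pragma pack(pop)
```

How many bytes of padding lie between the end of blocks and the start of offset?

Header: magic at 0 (size 2, align 2) → ends 2; ttl at 2 (size 1, align 1) → ends 3; pad 1 to align 2 for version; version at 4 (size 2, align 2) → ends 6; pad 2 to align 4 for seq; seq at 8 (size 4, align 4) → ends 12; proto at 12 (size 1, align 1) → ends 13; tail pad 3 to reach multiple of 4; total 16 bytes, alignment 4
inode at 0 (size 4, align 2) → ends 4
mtime at 4 (size 36, align 2) → ends 40
signature at 40 (size 8, align 2) → ends 48
attrs at 48 (size 4, align 2) → ends 52
reserved at 52 (size 16, align 2) → ends 68
crc at 68 (size 26, align 2) → ends 94
blocks at 94 (size 1, align 1) → ends 95
pad 1 to align 2 for offset
offset at 96 (size 8, align 2) → ends 104

1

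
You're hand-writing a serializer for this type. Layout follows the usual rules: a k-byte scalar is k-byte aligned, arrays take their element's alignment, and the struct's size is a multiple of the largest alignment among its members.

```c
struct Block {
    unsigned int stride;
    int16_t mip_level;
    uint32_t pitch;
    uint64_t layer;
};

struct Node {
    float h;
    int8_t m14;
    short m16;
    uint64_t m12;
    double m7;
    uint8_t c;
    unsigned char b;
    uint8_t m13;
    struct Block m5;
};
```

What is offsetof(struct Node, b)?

25

Block: stride at 0 (size 4, align 4) → ends 4; mip_level at 4 (size 2, align 2) → ends 6; pad 2 to align 4 for pitch; pitch at 8 (size 4, align 4) → ends 12; pad 4 to align 8 for layer; layer at 16 (size 8, align 8) → ends 24; total 24 bytes, alignment 8
h at 0 (size 4, align 4) → ends 4
m14 at 4 (size 1, align 1) → ends 5
pad 1 to align 2 for m16
m16 at 6 (size 2, align 2) → ends 8
m12 at 8 (size 8, align 8) → ends 16
m7 at 16 (size 8, align 8) → ends 24
c at 24 (size 1, align 1) → ends 25
b at 25 (size 1, align 1) → ends 26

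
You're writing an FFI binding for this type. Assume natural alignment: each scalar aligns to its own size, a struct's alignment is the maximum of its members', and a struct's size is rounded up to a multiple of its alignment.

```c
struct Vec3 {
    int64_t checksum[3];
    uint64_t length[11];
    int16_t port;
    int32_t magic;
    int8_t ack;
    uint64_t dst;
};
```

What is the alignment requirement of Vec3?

member alignments: checksum=8, length=8, port=2, magic=4, ack=1, dst=8
max = 8

8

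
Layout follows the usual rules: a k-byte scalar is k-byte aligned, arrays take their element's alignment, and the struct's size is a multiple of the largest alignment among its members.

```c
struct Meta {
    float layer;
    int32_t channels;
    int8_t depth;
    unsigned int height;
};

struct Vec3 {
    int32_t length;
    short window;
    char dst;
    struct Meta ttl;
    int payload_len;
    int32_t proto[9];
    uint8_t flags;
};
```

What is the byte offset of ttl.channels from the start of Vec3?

12

Meta: layer at 0 (size 4, align 4) → ends 4; channels at 4 (size 4, align 4) → ends 8; depth at 8 (size 1, align 1) → ends 9; pad 3 to align 4 for height; height at 12 (size 4, align 4) → ends 16; total 16 bytes, alignment 4
length at 0 (size 4, align 4) → ends 4
window at 4 (size 2, align 2) → ends 6
dst at 6 (size 1, align 1) → ends 7
pad 1 to align 4 for ttl
ttl at 8 (size 16, align 4) → ends 24
within Meta: channels at 4
8 + 4 = 12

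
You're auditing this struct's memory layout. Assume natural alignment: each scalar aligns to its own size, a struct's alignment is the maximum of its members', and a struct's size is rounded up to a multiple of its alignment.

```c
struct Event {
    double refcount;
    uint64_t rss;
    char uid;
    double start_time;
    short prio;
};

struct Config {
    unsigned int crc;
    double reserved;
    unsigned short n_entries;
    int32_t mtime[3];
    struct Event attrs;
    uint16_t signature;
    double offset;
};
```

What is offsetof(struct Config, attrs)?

32

Event: 0..8  refcount  (8B, 8-aligned); 8..16  rss  (8B, 8-aligned); 16..17  uid  (1B, 1-aligned); 17..24  -- padding (7B); 24..32  start_time  (8B, 8-aligned); 32..34  prio  (2B, 2-aligned); 34..40  -- tail padding (6B); sizeof = 40, alignof = 8
0..4  crc  (4B, 4-aligned)
4..8  -- padding (4B)
8..16  reserved  (8B, 8-aligned)
16..18  n_entries  (2B, 2-aligned)
18..20  -- padding (2B)
20..32  mtime  (12B, 4-aligned)
32..72  attrs  (40B, 8-aligned)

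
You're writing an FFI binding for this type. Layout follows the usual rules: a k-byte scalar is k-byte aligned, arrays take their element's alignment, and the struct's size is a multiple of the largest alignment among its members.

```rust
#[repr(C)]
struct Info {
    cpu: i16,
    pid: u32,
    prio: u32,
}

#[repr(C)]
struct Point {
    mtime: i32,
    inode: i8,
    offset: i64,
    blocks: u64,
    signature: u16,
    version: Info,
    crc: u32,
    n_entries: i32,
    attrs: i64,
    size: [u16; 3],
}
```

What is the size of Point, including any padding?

64 bytes

Info: @0: cpu [2B, align 2] → 2; +2 pad (align 4); @4: pid [4B, align 4] → 8; @8: prio [4B, align 4] → 12; size 12, align 4
@0: mtime [4B, align 4] → 4
@4: inode [1B, align 1] → 5
+3 pad (align 8)
@8: offset [8B, align 8] → 16
@16: blocks [8B, align 8] → 24
@24: signature [2B, align 2] → 26
+2 pad (align 4)
@28: version [12B, align 4] → 40
@40: crc [4B, align 4] → 44
@44: n_entries [4B, align 4] → 48
@48: attrs [8B, align 8] → 56
@56: size [6B, align 2] → 62
+2 tail pad (align 8)
size 64, align 8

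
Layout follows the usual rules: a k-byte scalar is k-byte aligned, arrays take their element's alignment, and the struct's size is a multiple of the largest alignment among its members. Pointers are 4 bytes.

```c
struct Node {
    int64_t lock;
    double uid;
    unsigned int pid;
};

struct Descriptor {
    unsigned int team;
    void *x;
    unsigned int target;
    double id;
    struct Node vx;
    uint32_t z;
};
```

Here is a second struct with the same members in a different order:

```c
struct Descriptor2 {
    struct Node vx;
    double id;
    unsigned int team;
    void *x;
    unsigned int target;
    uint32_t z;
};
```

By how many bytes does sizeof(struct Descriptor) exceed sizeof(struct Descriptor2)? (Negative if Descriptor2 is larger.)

8

Node: 0..8  lock  (8B, 8-aligned); 8..16  uid  (8B, 8-aligned); 16..20  pid  (4B, 4-aligned); 20..24  -- tail padding (4B); sizeof = 24, alignof = 8
0..4  team  (4B, 4-aligned)
4..8  x  (4B, 4-aligned)
8..12  target  (4B, 4-aligned)
12..16  -- padding (4B)
16..24  id  (8B, 8-aligned)
24..48  vx  (24B, 8-aligned)
48..52  z  (4B, 4-aligned)
52..56  -- tail padding (4B)
sizeof = 56, alignof = 8
— Descriptor2 —
0..24  vx  (24B, 8-aligned)
24..32  id  (8B, 8-aligned)
32..36  team  (4B, 4-aligned)
36..40  x  (4B, 4-aligned)
40..44  target  (4B, 4-aligned)
44..48  z  (4B, 4-aligned)
sizeof = 48, alignof = 8
56 − 48 = 8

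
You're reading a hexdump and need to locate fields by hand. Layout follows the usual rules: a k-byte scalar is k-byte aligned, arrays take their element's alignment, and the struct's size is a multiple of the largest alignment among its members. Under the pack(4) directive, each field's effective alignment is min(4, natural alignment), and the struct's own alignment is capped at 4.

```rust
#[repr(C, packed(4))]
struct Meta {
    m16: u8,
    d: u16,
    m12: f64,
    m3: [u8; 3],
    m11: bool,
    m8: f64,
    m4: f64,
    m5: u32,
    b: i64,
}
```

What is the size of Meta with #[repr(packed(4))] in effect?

44

@0: m16 [1B, align 1] → 1
+1 pad (align 2)
@2: d [2B, align 2] → 4
@4: m12 [8B, align 4] → 12
@12: m3 [3B, align 1] → 15
@15: m11 [1B, align 1] → 16
@16: m8 [8B, align 4] → 24
@24: m4 [8B, align 4] → 32
@32: m5 [4B, align 4] → 36
@36: b [8B, align 4] → 44
size 44, align 4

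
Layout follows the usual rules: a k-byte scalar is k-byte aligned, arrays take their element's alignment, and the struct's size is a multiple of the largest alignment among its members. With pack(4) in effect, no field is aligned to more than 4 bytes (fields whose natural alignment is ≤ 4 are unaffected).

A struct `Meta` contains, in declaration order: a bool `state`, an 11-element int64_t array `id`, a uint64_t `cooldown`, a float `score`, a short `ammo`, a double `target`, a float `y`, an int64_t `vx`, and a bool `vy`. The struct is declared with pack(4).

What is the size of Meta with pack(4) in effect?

@0: state [1B, align 1] → 1
+3 pad (align 4)
@4: id [88B, align 4] → 92
@92: cooldown [8B, align 4] → 100
@100: score [4B, align 4] → 104
@104: ammo [2B, align 2] → 106
+2 pad (align 4)
@108: target [8B, align 4] → 116
@116: y [4B, align 4] → 120
@120: vx [8B, align 4] → 128
@128: vy [1B, align 1] → 129
+3 tail pad (align 4)
size 132, align 4

132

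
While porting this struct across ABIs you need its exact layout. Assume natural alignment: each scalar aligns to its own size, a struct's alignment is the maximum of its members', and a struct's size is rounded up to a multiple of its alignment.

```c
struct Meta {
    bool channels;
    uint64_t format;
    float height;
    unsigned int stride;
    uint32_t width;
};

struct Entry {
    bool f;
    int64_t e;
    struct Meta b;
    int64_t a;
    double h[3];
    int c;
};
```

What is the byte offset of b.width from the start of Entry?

Meta: @0: channels [1B, align 1] → 1; +7 pad (align 8); @8: format [8B, align 8] → 16; @16: height [4B, align 4] → 20; @20: stride [4B, align 4] → 24; @24: width [4B, align 4] → 28; +4 tail pad (align 8); size 32, align 8
@0: f [1B, align 1] → 1
+7 pad (align 8)
@8: e [8B, align 8] → 16
@16: b [32B, align 8] → 48
within Meta: width at 24
16 + 24 = 40

40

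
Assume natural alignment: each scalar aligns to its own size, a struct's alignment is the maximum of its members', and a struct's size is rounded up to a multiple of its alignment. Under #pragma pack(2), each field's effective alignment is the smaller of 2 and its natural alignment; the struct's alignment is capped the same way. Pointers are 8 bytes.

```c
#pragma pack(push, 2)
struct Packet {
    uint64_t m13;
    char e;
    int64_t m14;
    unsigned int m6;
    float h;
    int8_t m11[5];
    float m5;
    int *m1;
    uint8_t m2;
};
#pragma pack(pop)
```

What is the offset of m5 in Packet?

32

m13 at 0 (size 8, align 2) → ends 8
e at 8 (size 1, align 1) → ends 9
pad 1 to align 2 for m14
m14 at 10 (size 8, align 2) → ends 18
m6 at 18 (size 4, align 2) → ends 22
h at 22 (size 4, align 2) → ends 26
m11 at 26 (size 5, align 1) → ends 31
pad 1 to align 2 for m5
m5 at 32 (size 4, align 2) → ends 36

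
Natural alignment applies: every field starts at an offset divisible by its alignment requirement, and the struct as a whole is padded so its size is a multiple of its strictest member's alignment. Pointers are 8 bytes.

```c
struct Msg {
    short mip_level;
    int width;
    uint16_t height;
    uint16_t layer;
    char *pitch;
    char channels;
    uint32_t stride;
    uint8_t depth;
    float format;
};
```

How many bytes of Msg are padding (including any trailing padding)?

12

0..2  mip_level  (2B, 2-aligned)
2..4  -- padding (2B)
4..8  width  (4B, 4-aligned)
8..10  height  (2B, 2-aligned)
10..12  layer  (2B, 2-aligned)
12..16  -- padding (4B)
16..24  pitch  (8B, 8-aligned)
24..25  channels  (1B, 1-aligned)
25..28  -- padding (3B)
28..32  stride  (4B, 4-aligned)
32..33  depth  (1B, 1-aligned)
33..36  -- padding (3B)
36..40  format  (4B, 4-aligned)
sizeof = 40, alignof = 8
data bytes 28, size 40 → padding 12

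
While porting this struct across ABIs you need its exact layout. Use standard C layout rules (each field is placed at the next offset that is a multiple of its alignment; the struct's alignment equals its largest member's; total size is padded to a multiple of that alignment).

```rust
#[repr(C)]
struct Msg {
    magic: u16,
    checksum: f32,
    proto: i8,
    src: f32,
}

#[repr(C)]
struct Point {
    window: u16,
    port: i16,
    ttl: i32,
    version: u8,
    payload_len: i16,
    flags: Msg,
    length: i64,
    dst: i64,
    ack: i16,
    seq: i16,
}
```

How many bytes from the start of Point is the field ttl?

4

Msg: magic at 0 (size 2, align 2) → ends 2; pad 2 to align 4 for checksum; checksum at 4 (size 4, align 4) → ends 8; proto at 8 (size 1, align 1) → ends 9; pad 3 to align 4 for src; src at 12 (size 4, align 4) → ends 16; total 16 bytes, alignment 4
window at 0 (size 2, align 2) → ends 2
port at 2 (size 2, align 2) → ends 4
ttl at 4 (size 4, align 4) → ends 8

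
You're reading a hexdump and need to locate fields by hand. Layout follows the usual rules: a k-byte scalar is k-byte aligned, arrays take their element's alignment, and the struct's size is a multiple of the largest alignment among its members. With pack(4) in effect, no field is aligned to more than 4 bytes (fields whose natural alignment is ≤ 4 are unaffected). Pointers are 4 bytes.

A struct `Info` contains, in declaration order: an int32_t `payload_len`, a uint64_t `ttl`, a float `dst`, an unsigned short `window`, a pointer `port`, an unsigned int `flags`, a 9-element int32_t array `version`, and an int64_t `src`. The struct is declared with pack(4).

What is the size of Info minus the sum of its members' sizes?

0..4  payload_len  (4B, 4-aligned)
4..12  ttl  (8B, 4-aligned)
12..16  dst  (4B, 4-aligned)
16..18  window  (2B, 2-aligned)
18..20  -- padding (2B)
20..24  port  (4B, 4-aligned)
24..28  flags  (4B, 4-aligned)
28..64  version  (36B, 4-aligned)
64..72  src  (8B, 4-aligned)
sizeof = 72, alignof = 4
data bytes 70, size 72 → padding 2

2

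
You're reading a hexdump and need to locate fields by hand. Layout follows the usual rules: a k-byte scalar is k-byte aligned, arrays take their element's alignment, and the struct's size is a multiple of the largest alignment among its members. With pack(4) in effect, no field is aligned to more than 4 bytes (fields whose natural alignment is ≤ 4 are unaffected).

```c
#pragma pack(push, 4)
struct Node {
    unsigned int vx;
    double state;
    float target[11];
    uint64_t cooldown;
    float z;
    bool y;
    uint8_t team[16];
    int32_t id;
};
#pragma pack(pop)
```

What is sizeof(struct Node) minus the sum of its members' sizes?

@0: vx [4B, align 4] → 4
@4: state [8B, align 4] → 12
@12: target [44B, align 4] → 56
@56: cooldown [8B, align 4] → 64
@64: z [4B, align 4] → 68
@68: y [1B, align 1] → 69
@69: team [16B, align 1] → 85
+3 pad (align 4)
@88: id [4B, align 4] → 92
size 92, align 4
data bytes 89, size 92 → padding 3

3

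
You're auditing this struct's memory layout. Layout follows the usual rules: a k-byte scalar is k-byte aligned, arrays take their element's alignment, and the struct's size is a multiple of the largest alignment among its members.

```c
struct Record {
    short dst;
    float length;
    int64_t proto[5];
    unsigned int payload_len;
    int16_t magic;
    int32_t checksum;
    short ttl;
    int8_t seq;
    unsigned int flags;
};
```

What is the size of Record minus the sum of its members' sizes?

9

0..2  dst  (2B, 2-aligned)
2..4  -- padding (2B)
4..8  length  (4B, 4-aligned)
8..48  proto  (40B, 8-aligned)
48..52  payload_len  (4B, 4-aligned)
52..54  magic  (2B, 2-aligned)
54..56  -- padding (2B)
56..60  checksum  (4B, 4-aligned)
60..62  ttl  (2B, 2-aligned)
62..63  seq  (1B, 1-aligned)
63..64  -- padding (1B)
64..68  flags  (4B, 4-aligned)
68..72  -- tail padding (4B)
sizeof = 72, alignof = 8
data bytes 63, size 72 → padding 9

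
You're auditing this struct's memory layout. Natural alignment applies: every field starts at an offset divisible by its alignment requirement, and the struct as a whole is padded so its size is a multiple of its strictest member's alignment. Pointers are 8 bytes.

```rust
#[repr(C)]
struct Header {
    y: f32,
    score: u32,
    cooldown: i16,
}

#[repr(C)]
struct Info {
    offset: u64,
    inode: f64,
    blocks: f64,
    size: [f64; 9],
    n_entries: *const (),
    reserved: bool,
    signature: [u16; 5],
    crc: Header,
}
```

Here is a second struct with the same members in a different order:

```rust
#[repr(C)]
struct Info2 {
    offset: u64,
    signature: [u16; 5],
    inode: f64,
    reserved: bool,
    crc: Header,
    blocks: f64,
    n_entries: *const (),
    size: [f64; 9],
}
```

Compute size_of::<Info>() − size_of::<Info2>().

Header: 0..4  y  (4B, 4-aligned); 4..8  score  (4B, 4-aligned); 8..10  cooldown  (2B, 2-aligned); 10..12  -- tail padding (2B); sizeof = 12, alignof = 4
0..8  offset  (8B, 8-aligned)
8..16  inode  (8B, 8-aligned)
16..24  blocks  (8B, 8-aligned)
24..96  size  (72B, 8-aligned)
96..104  n_entries  (8B, 8-aligned)
104..105  reserved  (1B, 1-aligned)
105..106  -- padding (1B)
106..116  signature  (10B, 2-aligned)
116..128  crc  (12B, 4-aligned)
sizeof = 128, alignof = 8
— Info2 —
0..8  offset  (8B, 8-aligned)
8..18  signature  (10B, 2-aligned)
18..24  -- padding (6B)
24..32  inode  (8B, 8-aligned)
32..33  reserved  (1B, 1-aligned)
33..36  -- padding (3B)
36..48  crc  (12B, 4-aligned)
48..56  blocks  (8B, 8-aligned)
56..64  n_entries  (8B, 8-aligned)
64..136  size  (72B, 8-aligned)
sizeof = 136, alignof = 8
128 − 136 = -8

-8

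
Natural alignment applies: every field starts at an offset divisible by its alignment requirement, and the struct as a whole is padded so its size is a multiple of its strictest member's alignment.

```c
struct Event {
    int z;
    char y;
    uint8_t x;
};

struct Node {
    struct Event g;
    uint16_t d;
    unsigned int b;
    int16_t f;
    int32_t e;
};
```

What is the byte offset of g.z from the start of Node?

0

Event: z at 0 (size 4, align 4) → ends 4; y at 4 (size 1, align 1) → ends 5; x at 5 (size 1, align 1) → ends 6; tail pad 2 to reach multiple of 4; total 8 bytes, alignment 4
g at 0 (size 8, align 4) → ends 8
within Event: z at 0
0 + 0 = 0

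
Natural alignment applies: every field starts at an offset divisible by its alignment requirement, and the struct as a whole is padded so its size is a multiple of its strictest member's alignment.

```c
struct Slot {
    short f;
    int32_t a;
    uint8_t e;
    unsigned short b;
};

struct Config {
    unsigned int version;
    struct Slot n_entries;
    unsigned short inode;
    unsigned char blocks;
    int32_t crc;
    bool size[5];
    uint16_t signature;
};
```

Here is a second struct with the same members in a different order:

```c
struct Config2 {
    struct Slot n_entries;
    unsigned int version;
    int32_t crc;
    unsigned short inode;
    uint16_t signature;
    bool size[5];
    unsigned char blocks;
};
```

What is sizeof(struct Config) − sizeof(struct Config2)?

Slot: @0: f [2B, align 2] → 2; +2 pad (align 4); @4: a [4B, align 4] → 8; @8: e [1B, align 1] → 9; +1 pad (align 2); @10: b [2B, align 2] → 12; size 12, align 4
@0: version [4B, align 4] → 4
@4: n_entries [12B, align 4] → 16
@16: inode [2B, align 2] → 18
@18: blocks [1B, align 1] → 19
+1 pad (align 4)
@20: crc [4B, align 4] → 24
@24: size [5B, align 1] → 29
+1 pad (align 2)
@30: signature [2B, align 2] → 32
size 32, align 4
— Config2 —
@0: n_entries [12B, align 4] → 12
@12: version [4B, align 4] → 16
@16: crc [4B, align 4] → 20
@20: inode [2B, align 2] → 22
@22: signature [2B, align 2] → 24
@24: size [5B, align 1] → 29
@29: blocks [1B, align 1] → 30
+2 tail pad (align 4)
size 32, align 4
32 − 32 = 0

0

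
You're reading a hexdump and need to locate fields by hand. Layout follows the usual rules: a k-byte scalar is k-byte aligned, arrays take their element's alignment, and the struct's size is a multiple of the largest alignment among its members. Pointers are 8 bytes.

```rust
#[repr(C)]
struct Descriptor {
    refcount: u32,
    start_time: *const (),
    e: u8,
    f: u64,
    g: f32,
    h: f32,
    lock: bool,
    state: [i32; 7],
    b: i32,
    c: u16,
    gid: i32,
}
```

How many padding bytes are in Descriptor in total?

@0: refcount [4B, align 4] → 4
+4 pad (align 8)
@8: start_time [8B, align 8] → 16
@16: e [1B, align 1] → 17
+7 pad (align 8)
@24: f [8B, align 8] → 32
@32: g [4B, align 4] → 36
@36: h [4B, align 4] → 40
@40: lock [1B, align 1] → 41
+3 pad (align 4)
@44: state [28B, align 4] → 72
@72: b [4B, align 4] → 76
@76: c [2B, align 2] → 78
+2 pad (align 4)
@80: gid [4B, align 4] → 84
+4 tail pad (align 8)
size 88, align 8
data bytes 68, size 88 → padding 20

20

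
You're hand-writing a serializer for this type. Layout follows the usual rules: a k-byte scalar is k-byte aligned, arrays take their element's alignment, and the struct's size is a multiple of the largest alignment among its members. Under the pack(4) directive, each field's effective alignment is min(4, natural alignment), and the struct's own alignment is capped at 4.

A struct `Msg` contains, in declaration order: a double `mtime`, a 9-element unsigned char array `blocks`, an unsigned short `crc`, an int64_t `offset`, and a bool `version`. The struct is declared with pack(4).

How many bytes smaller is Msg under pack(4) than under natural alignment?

8

natural layout:
  0..8  mtime  (8B, 8-aligned)
  8..17  blocks  (9B, 1-aligned)
  17..18  -- padding (1B)
  18..20  crc  (2B, 2-aligned)
  20..24  -- padding (4B)
  24..32  offset  (8B, 8-aligned)
  32..33  version  (1B, 1-aligned)
  33..40  -- tail padding (7B)
  sizeof = 40, alignof = 8
packed(4) layout:
  0..8  mtime  (8B, 4-aligned)
  8..17  blocks  (9B, 1-aligned)
  17..18  -- padding (1B)
  18..20  crc  (2B, 2-aligned)
  20..28  offset  (8B, 4-aligned)
  28..29  version  (1B, 1-aligned)
  29..32  -- tail padding (3B)
  sizeof = 32, alignof = 4
40 − 32 = 8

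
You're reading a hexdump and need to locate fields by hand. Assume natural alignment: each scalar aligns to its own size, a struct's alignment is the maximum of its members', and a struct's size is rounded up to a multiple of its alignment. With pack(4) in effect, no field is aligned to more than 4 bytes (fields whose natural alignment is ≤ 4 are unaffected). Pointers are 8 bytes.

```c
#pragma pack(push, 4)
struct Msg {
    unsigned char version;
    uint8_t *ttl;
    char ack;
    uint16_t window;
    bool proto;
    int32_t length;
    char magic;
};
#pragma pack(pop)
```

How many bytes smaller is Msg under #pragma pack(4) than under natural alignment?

natural layout:
  version at 0 (size 1, align 1) → ends 1
  pad 7 to align 8 for ttl
  ttl at 8 (size 8, align 8) → ends 16
  ack at 16 (size 1, align 1) → ends 17
  pad 1 to align 2 for window
  window at 18 (size 2, align 2) → ends 20
  proto at 20 (size 1, align 1) → ends 21
  pad 3 to align 4 for length
  length at 24 (size 4, align 4) → ends 28
  magic at 28 (size 1, align 1) → ends 29
  tail pad 3 to reach multiple of 8
  total 32 bytes, alignment 8
packed(4) layout:
  version at 0 (size 1, align 1) → ends 1
  pad 3 to align 4 for ttl
  ttl at 4 (size 8, align 4) → ends 12
  ack at 12 (size 1, align 1) → ends 13
  pad 1 to align 2 for window
  window at 14 (size 2, align 2) → ends 16
  proto at 16 (size 1, align 1) → ends 17
  pad 3 to align 4 for length
  length at 20 (size 4, align 4) → ends 24
  magic at 24 (size 1, align 1) → ends 25
  tail pad 3 to reach multiple of 4
  total 28 bytes, alignment 4
32 − 28 = 4

4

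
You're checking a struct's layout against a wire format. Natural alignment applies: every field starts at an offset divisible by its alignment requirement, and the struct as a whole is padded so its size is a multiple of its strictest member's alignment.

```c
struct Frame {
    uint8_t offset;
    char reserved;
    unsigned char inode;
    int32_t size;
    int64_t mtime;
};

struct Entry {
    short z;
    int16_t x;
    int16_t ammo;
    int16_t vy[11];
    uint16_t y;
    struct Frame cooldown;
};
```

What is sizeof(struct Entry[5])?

240

Frame: offset at 0 (size 1, align 1) → ends 1; reserved at 1 (size 1, align 1) → ends 2; inode at 2 (size 1, align 1) → ends 3; pad 1 to align 4 for size; size at 4 (size 4, align 4) → ends 8; mtime at 8 (size 8, align 8) → ends 16; total 16 bytes, alignment 8
z at 0 (size 2, align 2) → ends 2
x at 2 (size 2, align 2) → ends 4
ammo at 4 (size 2, align 2) → ends 6
vy at 6 (size 22, align 2) → ends 28
y at 28 (size 2, align 2) → ends 30
pad 2 to align 8 for cooldown
cooldown at 32 (size 16, align 8) → ends 48
total 48 bytes, alignment 8
array of 5: 5 × 48 = 240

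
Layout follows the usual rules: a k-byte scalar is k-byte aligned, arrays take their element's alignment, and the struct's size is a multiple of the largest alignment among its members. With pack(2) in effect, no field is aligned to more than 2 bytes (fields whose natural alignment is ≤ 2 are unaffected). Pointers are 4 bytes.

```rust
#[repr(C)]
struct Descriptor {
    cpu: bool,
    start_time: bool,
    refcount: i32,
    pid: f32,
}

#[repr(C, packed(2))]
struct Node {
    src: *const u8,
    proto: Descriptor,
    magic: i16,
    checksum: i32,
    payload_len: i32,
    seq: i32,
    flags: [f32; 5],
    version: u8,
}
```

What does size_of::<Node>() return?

52

Descriptor: @0: cpu [1B, align 1] → 1; @1: start_time [1B, align 1] → 2; +2 pad (align 4); @4: refcount [4B, align 4] → 8; @8: pid [4B, align 4] → 12; size 12, align 4
@0: src [4B, align 2] → 4
@4: proto [12B, align 2] → 16
@16: magic [2B, align 2] → 18
@18: checksum [4B, align 2] → 22
@22: payload_len [4B, align 2] → 26
@26: seq [4B, align 2] → 30
@30: flags [20B, align 2] → 50
@50: version [1B, align 1] → 51
+1 tail pad (align 2)
size 52, align 2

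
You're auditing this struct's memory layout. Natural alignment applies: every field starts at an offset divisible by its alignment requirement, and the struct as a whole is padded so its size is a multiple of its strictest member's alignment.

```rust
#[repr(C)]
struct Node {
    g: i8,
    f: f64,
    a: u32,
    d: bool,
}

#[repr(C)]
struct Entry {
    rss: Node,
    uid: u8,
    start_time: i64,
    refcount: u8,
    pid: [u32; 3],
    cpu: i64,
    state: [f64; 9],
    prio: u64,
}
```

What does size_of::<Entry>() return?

144

Node: g at 0 (size 1, align 1) → ends 1; pad 7 to align 8 for f; f at 8 (size 8, align 8) → ends 16; a at 16 (size 4, align 4) → ends 20; d at 20 (size 1, align 1) → ends 21; tail pad 3 to reach multiple of 8; total 24 bytes, alignment 8
rss at 0 (size 24, align 8) → ends 24
uid at 24 (size 1, align 1) → ends 25
pad 7 to align 8 for start_time
start_time at 32 (size 8, align 8) → ends 40
refcount at 40 (size 1, align 1) → ends 41
pad 3 to align 4 for pid
pid at 44 (size 12, align 4) → ends 56
cpu at 56 (size 8, align 8) → ends 64
state at 64 (size 72, align 8) → ends 136
prio at 136 (size 8, align 8) → ends 144
total 144 bytes, alignment 8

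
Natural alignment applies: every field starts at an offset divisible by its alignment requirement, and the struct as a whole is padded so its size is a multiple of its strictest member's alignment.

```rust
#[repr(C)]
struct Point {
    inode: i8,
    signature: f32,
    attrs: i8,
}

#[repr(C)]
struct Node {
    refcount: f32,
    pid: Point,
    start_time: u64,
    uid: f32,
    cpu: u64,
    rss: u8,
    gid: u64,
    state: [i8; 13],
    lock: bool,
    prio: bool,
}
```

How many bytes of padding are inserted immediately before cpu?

Point: @0: inode [1B, align 1] → 1; +3 pad (align 4); @4: signature [4B, align 4] → 8; @8: attrs [1B, align 1] → 9; +3 tail pad (align 4); size 12, align 4
@0: refcount [4B, align 4] → 4
@4: pid [12B, align 4] → 16
@16: start_time [8B, align 8] → 24
@24: uid [4B, align 4] → 28
+4 pad (align 8)
@32: cpu [8B, align 8] → 40

4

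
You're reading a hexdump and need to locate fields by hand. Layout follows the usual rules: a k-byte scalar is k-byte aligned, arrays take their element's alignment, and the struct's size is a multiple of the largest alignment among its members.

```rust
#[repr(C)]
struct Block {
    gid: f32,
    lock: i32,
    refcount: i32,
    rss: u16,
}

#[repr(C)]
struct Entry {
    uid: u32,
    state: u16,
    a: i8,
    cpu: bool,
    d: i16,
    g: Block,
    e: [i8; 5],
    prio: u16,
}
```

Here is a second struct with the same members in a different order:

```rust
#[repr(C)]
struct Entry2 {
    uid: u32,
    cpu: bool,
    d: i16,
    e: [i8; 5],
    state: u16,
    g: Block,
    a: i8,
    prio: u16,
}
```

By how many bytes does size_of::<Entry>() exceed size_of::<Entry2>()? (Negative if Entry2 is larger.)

Block: gid at 0 (size 4, align 4) → ends 4; lock at 4 (size 4, align 4) → ends 8; refcount at 8 (size 4, align 4) → ends 12; rss at 12 (size 2, align 2) → ends 14; tail pad 2 to reach multiple of 4; total 16 bytes, alignment 4
uid at 0 (size 4, align 4) → ends 4
state at 4 (size 2, align 2) → ends 6
a at 6 (size 1, align 1) → ends 7
cpu at 7 (size 1, align 1) → ends 8
d at 8 (size 2, align 2) → ends 10
pad 2 to align 4 for g
g at 12 (size 16, align 4) → ends 28
e at 28 (size 5, align 1) → ends 33
pad 1 to align 2 for prio
prio at 34 (size 2, align 2) → ends 36
total 36 bytes, alignment 4
— Entry2 —
uid at 0 (size 4, align 4) → ends 4
cpu at 4 (size 1, align 1) → ends 5
pad 1 to align 2 for d
d at 6 (size 2, align 2) → ends 8
e at 8 (size 5, align 1) → ends 13
pad 1 to align 2 for state
state at 14 (size 2, align 2) → ends 16
g at 16 (size 16, align 4) → ends 32
a at 32 (size 1, align 1) → ends 33
pad 1 to align 2 for prio
prio at 34 (size 2, align 2) → ends 36
total 36 bytes, alignment 4
36 − 36 = 0

0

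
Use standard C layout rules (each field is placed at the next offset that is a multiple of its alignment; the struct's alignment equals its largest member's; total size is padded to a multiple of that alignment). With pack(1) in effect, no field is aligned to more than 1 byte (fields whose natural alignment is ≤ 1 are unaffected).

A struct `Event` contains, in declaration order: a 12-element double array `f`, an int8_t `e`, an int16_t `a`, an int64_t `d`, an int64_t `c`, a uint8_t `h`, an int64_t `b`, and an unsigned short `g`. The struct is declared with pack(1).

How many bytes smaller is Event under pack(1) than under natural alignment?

18

natural layout:
  0..96  f  (96B, 8-aligned)
  96..97  e  (1B, 1-aligned)
  97..98  -- padding (1B)
  98..100  a  (2B, 2-aligned)
  100..104  -- padding (4B)
  104..112  d  (8B, 8-aligned)
  112..120  c  (8B, 8-aligned)
  120..121  h  (1B, 1-aligned)
  121..128  -- padding (7B)
  128..136  b  (8B, 8-aligned)
  136..138  g  (2B, 2-aligned)
  138..144  -- tail padding (6B)
  sizeof = 144, alignof = 8
packed(1) layout:
  0..96  f  (96B, 1-aligned)
  96..97  e  (1B, 1-aligned)
  97..99  a  (2B, 1-aligned)
  99..107  d  (8B, 1-aligned)
  107..115  c  (8B, 1-aligned)
  115..116  h  (1B, 1-aligned)
  116..124  b  (8B, 1-aligned)
  124..126  g  (2B, 1-aligned)
  sizeof = 126, alignof = 1
144 − 126 = 18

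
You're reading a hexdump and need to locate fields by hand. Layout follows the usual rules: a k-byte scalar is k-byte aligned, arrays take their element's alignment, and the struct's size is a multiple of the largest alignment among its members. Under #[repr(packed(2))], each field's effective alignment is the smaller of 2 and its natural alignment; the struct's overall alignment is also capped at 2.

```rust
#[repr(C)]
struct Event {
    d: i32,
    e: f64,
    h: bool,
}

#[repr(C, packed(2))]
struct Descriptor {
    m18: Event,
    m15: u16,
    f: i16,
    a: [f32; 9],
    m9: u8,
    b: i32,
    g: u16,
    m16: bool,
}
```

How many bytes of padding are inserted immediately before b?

Event: @0: d [4B, align 4] → 4; +4 pad (align 8); @8: e [8B, align 8] → 16; @16: h [1B, align 1] → 17; +7 tail pad (align 8); size 24, align 8
@0: m18 [24B, align 2] → 24
@24: m15 [2B, align 2] → 26
@26: f [2B, align 2] → 28
@28: a [36B, align 2] → 64
@64: m9 [1B, align 1] → 65
+1 pad (align 2)
@66: b [4B, align 2] → 70

1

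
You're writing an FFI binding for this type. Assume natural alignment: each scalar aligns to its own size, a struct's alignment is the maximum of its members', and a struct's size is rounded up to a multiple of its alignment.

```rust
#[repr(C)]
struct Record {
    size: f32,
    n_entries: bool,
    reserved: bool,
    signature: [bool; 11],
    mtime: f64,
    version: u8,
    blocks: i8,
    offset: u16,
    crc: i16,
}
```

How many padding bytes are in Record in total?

9

@0: size [4B, align 4] → 4
@4: n_entries [1B, align 1] → 5
@5: reserved [1B, align 1] → 6
@6: signature [11B, align 1] → 17
+7 pad (align 8)
@24: mtime [8B, align 8] → 32
@32: version [1B, align 1] → 33
@33: blocks [1B, align 1] → 34
@34: offset [2B, align 2] → 36
@36: crc [2B, align 2] → 38
+2 tail pad (align 8)
size 40, align 8
data bytes 31, size 40 → padding 9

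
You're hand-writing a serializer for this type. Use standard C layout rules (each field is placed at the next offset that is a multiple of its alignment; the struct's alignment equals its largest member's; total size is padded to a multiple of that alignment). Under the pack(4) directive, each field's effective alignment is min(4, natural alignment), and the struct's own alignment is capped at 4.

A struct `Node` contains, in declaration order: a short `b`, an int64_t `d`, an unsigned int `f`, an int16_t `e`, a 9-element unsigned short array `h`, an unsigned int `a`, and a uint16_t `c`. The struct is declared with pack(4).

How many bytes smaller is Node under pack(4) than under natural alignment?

4

natural layout:
  b at 0 (size 2, align 2) → ends 2
  pad 6 to align 8 for d
  d at 8 (size 8, align 8) → ends 16
  f at 16 (size 4, align 4) → ends 20
  e at 20 (size 2, align 2) → ends 22
  h at 22 (size 18, align 2) → ends 40
  a at 40 (size 4, align 4) → ends 44
  c at 44 (size 2, align 2) → ends 46
  tail pad 2 to reach multiple of 8
  total 48 bytes, alignment 8
packed(4) layout:
  b at 0 (size 2, align 2) → ends 2
  pad 2 to align 4 for d
  d at 4 (size 8, align 4) → ends 12
  f at 12 (size 4, align 4) → ends 16
  e at 16 (size 2, align 2) → ends 18
  h at 18 (size 18, align 2) → ends 36
  a at 36 (size 4, align 4) → ends 40
  c at 40 (size 2, align 2) → ends 42
  tail pad 2 to reach multiple of 4
  total 44 bytes, alignment 4
48 − 44 = 4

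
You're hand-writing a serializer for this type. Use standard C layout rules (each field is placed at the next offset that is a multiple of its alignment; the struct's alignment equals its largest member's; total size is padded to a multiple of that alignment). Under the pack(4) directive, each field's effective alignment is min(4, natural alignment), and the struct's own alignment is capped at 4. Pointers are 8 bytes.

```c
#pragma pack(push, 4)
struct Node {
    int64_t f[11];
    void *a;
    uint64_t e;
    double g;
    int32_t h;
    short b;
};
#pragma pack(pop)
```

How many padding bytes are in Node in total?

0..88  f  (88B, 4-aligned)
88..96  a  (8B, 4-aligned)
96..104  e  (8B, 4-aligned)
104..112  g  (8B, 4-aligned)
112..116  h  (4B, 4-aligned)
116..118  b  (2B, 2-aligned)
118..120  -- tail padding (2B)
sizeof = 120, alignof = 4
data bytes 118, size 120 → padding 2

2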